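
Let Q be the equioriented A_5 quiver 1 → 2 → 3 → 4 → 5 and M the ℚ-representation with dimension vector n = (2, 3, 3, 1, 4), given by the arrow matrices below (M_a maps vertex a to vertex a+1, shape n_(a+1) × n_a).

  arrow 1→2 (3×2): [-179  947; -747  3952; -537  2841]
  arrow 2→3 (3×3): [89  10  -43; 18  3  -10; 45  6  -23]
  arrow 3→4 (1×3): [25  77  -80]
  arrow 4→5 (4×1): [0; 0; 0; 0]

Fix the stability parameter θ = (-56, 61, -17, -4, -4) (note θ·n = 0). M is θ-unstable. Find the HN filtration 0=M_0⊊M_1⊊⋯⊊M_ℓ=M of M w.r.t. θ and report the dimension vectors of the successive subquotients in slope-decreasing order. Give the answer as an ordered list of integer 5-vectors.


Via rank(M_{q-1}∘⋯∘M_p): M ≅ I[1,2], I[1,4], I[2,3], I[3,3], I[5,5]^4.
μ_θ-semistable layers: μ^(1)=61; μ^(2)=22; μ^(3)=40/3; μ^(4)=-4; μ^(5)=-17; μ^(6)=-56

((0, 1, 0, 0, 0); (0, 1, 1, 0, 0); (0, 1, 1, 1, 0); (0, 0, 0, 0, 4); (0, 0, 1, 0, 0); (2, 0, 0, 0, 0))


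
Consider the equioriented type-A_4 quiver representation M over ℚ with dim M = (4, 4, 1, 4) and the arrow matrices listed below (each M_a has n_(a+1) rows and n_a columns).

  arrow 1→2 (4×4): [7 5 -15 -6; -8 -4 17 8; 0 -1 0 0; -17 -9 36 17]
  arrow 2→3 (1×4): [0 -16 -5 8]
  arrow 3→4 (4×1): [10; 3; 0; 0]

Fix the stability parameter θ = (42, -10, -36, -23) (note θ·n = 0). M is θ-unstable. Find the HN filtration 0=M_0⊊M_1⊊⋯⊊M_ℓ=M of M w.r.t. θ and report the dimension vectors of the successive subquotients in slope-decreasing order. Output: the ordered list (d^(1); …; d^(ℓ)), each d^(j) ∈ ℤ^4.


Via rank(M_{q-1}∘⋯∘M_p): M ≅ I[1,2]^3, I[1,4], I[4,4]^3.
μ_θ-semistable layers: μ^(1)=16; μ^(2)=-27/4; μ^(3)=-23

((3, 3, 0, 0); (1, 1, 1, 1); (0, 0, 0, 3))


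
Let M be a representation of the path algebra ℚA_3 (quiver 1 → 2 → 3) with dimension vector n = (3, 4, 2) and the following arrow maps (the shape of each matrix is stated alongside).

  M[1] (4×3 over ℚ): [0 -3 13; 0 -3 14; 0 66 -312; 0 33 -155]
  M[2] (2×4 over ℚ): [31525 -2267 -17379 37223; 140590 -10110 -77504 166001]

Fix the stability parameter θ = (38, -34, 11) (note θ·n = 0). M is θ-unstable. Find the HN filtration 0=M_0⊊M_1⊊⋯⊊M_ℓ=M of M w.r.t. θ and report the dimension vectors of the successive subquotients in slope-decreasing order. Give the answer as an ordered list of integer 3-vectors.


Interval decomposition of M: I[1,1], I[1,3]^2, I[2,2]^2.
HN type (ℓ=4): μ^(1)=38; μ^(2)=11; μ^(3)=2; μ^(4)=-34

((1, 0, 0); (0, 0, 2); (2, 2, 0); (0, 2, 0))


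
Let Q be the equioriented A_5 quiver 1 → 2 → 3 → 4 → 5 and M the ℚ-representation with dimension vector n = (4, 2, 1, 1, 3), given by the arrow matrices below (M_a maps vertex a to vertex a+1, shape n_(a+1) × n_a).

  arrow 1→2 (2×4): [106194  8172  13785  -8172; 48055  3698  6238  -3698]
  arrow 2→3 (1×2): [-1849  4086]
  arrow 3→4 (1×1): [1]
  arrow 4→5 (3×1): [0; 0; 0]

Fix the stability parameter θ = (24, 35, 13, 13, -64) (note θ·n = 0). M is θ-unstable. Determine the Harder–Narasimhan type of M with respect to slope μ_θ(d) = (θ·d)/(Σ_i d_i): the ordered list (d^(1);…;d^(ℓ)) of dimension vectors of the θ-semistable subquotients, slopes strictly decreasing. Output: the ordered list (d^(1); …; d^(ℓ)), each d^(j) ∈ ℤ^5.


Interval decomposition of M: I[1,1]^2, I[1,2], I[1,4], I[5,5]^3.
HN type (ℓ=4): μ^(1)=35; μ^(2)=24; μ^(3)=85/4; μ^(4)=-64

((0, 1, 0, 0, 0); (3, 0, 0, 0, 0); (1, 1, 1, 1, 0); (0, 0, 0, 0, 3))


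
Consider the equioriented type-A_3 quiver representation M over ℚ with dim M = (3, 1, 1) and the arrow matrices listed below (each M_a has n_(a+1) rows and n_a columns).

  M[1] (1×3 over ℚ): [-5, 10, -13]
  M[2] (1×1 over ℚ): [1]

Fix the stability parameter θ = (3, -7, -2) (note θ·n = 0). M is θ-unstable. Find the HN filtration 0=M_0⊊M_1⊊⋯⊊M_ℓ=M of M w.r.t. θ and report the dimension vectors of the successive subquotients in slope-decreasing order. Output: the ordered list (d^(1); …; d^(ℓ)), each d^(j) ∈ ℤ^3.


Barcode: M ≅ I[1,1]^2, I[1,3]. HN layers by μ_θ (2 steps, strictly decreasing):
  μ^(1)=3; μ^(2)=-2

((2, 0, 0); (1, 1, 1))


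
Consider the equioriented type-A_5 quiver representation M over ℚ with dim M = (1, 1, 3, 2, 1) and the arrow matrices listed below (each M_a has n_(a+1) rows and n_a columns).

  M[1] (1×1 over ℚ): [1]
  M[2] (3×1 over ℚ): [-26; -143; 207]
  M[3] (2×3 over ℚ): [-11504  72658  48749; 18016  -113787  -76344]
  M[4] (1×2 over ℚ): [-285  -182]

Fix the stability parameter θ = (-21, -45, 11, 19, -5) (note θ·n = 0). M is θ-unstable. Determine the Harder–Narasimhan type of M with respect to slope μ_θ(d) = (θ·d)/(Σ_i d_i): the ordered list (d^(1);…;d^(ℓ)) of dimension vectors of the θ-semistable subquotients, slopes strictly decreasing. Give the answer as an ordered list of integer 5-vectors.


Via rank(M_{q-1}∘⋯∘M_p): M ≅ I[1,5], I[3,3], I[3,4].
μ_θ-semistable layers: μ^(1)=19; μ^(2)=11; μ^(3)=25/3; μ^(4)=-33

((0, 0, 0, 1, 0); (0, 0, 2, 0, 0); (0, 0, 1, 1, 1); (1, 1, 0, 0, 0))


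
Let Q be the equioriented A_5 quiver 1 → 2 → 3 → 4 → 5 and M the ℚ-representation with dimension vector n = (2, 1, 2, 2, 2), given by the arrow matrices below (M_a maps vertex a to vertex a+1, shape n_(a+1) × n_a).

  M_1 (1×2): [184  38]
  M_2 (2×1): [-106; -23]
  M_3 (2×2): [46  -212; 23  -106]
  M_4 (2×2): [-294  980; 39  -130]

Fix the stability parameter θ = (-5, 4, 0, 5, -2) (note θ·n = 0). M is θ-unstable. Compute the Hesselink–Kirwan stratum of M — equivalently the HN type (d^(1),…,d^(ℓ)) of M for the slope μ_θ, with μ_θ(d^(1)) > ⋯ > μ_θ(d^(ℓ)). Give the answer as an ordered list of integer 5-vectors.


Barcode: M ≅ I[1,1], I[1,3], I[3,5], I[4,4], I[5,5]. HN layers by μ_θ (6 steps, strictly decreasing):
  μ^(1)=5; μ^(2)=2; μ^(3)=3/2; μ^(4)=0; μ^(5)=-2; μ^(6)=-5

((0, 0, 0, 1, 0); (0, 1, 1, 0, 0); (0, 0, 0, 1, 1); (0, 0, 1, 0, 0); (0, 0, 0, 0, 1); (2, 0, 0, 0, 0))


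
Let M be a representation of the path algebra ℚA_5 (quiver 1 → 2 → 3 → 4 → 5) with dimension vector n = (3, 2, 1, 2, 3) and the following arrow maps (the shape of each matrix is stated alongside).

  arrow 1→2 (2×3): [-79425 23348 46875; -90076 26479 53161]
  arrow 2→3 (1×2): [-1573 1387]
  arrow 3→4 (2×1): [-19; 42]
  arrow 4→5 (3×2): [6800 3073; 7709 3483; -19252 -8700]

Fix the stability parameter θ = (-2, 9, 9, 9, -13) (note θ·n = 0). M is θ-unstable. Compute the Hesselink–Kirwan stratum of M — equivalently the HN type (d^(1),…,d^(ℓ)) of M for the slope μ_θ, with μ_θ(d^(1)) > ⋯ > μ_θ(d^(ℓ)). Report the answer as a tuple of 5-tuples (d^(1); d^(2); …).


Barcode: M ≅ I[1,1], I[1,2], I[1,5], I[4,5], I[5,5]. HN layers by μ_θ (4 steps, strictly decreasing):
  μ^(1)=9; μ^(2)=7/2; μ^(3)=-2; μ^(4)=-13

((0, 1, 0, 0, 0); (0, 1, 1, 1, 1); (3, 0, 0, 1, 1); (0, 0, 0, 0, 1))


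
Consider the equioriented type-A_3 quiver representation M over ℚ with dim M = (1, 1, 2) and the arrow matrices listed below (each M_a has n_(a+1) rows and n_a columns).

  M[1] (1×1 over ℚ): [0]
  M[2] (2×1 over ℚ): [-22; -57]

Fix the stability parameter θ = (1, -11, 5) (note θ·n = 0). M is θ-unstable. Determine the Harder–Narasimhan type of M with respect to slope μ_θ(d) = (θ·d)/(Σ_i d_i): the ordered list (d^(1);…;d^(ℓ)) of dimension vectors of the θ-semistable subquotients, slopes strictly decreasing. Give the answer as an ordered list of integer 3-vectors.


Via rank(M_{q-1}∘⋯∘M_p): M ≅ I[1,1], I[2,3], I[3,3].
μ_θ-semistable layers: μ^(1)=5; μ^(2)=1; μ^(3)=-11

((0, 0, 2); (1, 0, 0); (0, 1, 0))


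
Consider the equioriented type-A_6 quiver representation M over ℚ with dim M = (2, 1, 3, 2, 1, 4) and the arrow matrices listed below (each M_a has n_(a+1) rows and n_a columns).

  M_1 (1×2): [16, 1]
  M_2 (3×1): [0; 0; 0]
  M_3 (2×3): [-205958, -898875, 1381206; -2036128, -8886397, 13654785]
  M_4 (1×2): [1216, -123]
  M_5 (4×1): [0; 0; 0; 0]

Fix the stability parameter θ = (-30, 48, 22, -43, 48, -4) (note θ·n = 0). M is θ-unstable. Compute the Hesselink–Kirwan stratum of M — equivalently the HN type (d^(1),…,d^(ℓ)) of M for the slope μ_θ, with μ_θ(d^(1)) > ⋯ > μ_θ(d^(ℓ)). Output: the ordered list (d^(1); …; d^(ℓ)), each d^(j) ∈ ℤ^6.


Barcode: M ≅ I[1,1], I[1,2], I[3,3], I[3,4], I[3,5], I[6,6]^4. HN layers by μ_θ (5 steps, strictly decreasing):
  μ^(1)=48; μ^(2)=22; μ^(3)=-4; μ^(4)=-21/2; μ^(5)=-30

((0, 1, 0, 0, 1, 0); (0, 0, 1, 0, 0, 0); (0, 0, 0, 0, 0, 4); (0, 0, 2, 2, 0, 0); (2, 0, 0, 0, 0, 0))


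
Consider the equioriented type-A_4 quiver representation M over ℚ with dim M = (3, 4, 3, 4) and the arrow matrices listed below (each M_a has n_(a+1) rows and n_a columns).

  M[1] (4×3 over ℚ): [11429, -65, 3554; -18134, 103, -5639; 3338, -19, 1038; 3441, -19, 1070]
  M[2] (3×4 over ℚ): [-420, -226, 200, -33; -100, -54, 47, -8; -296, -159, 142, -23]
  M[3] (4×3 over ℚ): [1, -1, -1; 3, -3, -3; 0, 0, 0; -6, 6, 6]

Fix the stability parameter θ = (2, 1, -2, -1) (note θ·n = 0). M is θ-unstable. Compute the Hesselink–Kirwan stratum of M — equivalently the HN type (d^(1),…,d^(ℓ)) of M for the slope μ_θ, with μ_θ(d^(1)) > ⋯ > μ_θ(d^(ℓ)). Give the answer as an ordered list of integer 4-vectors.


Interval decomposition of M: I[1,3]^2, I[1,4], I[2,2], I[4,4]^3.
HN type (ℓ=4): μ^(1)=1; μ^(2)=1/3; μ^(3)=0; μ^(4)=-1

((0, 1, 0, 0); (2, 2, 2, 0); (1, 1, 1, 1); (0, 0, 0, 3))


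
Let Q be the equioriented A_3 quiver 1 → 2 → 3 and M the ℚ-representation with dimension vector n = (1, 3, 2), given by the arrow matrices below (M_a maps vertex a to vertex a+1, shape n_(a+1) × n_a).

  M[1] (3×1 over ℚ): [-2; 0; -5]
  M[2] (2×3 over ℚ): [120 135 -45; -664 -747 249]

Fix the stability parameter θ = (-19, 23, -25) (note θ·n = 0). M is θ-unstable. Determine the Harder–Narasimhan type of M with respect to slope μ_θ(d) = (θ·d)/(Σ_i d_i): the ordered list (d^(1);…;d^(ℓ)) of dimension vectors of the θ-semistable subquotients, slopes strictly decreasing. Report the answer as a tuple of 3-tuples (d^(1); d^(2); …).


Interval decomposition of M: I[1,3], I[2,2]^2, I[3,3].
HN type (ℓ=4): μ^(1)=23; μ^(2)=-1; μ^(3)=-19; μ^(4)=-25

((0, 2, 0); (0, 1, 1); (1, 0, 0); (0, 0, 1))


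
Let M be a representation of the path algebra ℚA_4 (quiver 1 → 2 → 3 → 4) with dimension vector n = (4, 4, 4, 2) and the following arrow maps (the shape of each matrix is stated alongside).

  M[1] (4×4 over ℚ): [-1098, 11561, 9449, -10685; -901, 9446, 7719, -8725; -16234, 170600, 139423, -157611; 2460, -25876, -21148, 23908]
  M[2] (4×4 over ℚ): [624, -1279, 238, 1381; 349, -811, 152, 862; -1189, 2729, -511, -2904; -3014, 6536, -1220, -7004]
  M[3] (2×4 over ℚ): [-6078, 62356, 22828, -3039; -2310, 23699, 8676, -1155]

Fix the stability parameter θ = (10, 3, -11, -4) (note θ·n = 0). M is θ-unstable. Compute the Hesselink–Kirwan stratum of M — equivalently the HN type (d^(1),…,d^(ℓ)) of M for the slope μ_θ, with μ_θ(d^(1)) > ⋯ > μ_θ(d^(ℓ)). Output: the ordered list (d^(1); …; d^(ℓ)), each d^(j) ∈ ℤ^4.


Interval decomposition of M: I[1,1], I[1,3], I[1,4]^2, I[2,3].
HN type (ℓ=4): μ^(1)=10; μ^(2)=2/3; μ^(3)=-1/2; μ^(4)=-4

((1, 0, 0, 0); (1, 1, 1, 0); (2, 2, 2, 2); (0, 1, 1, 0))


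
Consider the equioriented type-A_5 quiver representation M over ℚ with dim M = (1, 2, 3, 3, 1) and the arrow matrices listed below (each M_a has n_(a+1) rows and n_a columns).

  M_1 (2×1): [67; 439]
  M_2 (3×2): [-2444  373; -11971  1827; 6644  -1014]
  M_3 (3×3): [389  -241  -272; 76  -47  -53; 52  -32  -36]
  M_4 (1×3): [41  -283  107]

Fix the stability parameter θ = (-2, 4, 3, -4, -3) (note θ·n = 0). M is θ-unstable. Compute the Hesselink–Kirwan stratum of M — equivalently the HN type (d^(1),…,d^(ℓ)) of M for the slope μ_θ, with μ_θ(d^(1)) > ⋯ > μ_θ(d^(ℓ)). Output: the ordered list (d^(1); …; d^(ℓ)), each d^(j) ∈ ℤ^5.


Barcode: M ≅ I[1,5], I[2,4], I[3,3], I[4,4]. HN layers by μ_θ (5 steps, strictly decreasing):
  μ^(1)=3; μ^(2)=1; μ^(3)=0; μ^(4)=-2; μ^(5)=-4

((0, 0, 1, 0, 0); (0, 1, 1, 1, 0); (0, 1, 1, 1, 1); (1, 0, 0, 0, 0); (0, 0, 0, 1, 0))


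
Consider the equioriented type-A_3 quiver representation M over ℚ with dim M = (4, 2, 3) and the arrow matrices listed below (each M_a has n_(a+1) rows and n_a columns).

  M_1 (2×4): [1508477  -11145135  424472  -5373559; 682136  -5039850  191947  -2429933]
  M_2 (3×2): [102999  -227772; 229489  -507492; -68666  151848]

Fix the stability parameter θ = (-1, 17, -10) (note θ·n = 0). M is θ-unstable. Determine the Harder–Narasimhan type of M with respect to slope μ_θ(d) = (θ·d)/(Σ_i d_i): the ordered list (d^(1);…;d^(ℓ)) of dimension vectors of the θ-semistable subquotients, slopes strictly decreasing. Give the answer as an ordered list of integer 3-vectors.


Via rank(M_{q-1}∘⋯∘M_p): M ≅ I[1,1]^2, I[1,2], I[1,3], I[3,3]^2.
μ_θ-semistable layers: μ^(1)=17; μ^(2)=7/2; μ^(3)=-1; μ^(4)=-10

((0, 1, 0); (0, 1, 1); (4, 0, 0); (0, 0, 2))


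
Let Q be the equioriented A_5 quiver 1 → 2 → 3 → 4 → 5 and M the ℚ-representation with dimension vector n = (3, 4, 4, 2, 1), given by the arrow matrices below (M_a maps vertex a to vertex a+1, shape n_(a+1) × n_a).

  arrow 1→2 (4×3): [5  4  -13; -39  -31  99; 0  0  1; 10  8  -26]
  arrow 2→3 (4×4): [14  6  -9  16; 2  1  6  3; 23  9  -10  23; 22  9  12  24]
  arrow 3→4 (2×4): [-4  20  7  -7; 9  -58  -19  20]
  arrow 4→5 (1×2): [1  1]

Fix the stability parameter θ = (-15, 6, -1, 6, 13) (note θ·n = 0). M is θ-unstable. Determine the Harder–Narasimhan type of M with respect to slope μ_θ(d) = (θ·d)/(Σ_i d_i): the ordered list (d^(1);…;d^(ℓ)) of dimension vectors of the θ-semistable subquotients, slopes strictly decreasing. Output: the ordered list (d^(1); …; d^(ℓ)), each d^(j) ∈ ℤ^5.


Barcode: M ≅ I[1,3], I[1,4], I[1,5], I[2,3]. HN layers by μ_θ (4 steps, strictly decreasing):
  μ^(1)=13; μ^(2)=6; μ^(3)=5/2; μ^(4)=-15

((0, 0, 0, 0, 1); (0, 0, 0, 2, 0); (0, 4, 4, 0, 0); (3, 0, 0, 0, 0))


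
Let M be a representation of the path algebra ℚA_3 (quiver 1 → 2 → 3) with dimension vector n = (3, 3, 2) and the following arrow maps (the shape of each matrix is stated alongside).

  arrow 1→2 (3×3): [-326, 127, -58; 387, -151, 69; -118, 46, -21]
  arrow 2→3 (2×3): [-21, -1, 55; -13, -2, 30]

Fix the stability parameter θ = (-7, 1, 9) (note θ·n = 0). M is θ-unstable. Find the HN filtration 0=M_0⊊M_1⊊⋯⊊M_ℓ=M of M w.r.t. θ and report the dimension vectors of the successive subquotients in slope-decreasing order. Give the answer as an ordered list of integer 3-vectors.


Interval decomposition of M: I[1,2], I[1,3]^2.
HN type (ℓ=3): μ^(1)=9; μ^(2)=1; μ^(3)=-7

((0, 0, 2); (0, 3, 0); (3, 0, 0))


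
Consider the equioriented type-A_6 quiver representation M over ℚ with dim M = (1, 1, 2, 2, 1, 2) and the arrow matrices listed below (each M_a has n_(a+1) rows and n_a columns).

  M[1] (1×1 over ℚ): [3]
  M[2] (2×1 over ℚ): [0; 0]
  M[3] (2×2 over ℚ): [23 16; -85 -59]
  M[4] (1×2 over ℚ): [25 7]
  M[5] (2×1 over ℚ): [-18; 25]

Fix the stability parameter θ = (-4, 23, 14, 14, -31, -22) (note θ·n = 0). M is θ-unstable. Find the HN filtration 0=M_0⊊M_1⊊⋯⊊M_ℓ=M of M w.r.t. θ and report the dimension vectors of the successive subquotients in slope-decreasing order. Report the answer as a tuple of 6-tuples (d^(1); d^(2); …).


Via rank(M_{q-1}∘⋯∘M_p): M ≅ I[1,2], I[3,4], I[3,6], I[6,6].
μ_θ-semistable layers: μ^(1)=23; μ^(2)=14; μ^(3)=-4; μ^(4)=-25/4; μ^(5)=-22

((0, 1, 0, 0, 0, 0); (0, 0, 1, 1, 0, 0); (1, 0, 0, 0, 0, 0); (0, 0, 1, 1, 1, 1); (0, 0, 0, 0, 0, 1))


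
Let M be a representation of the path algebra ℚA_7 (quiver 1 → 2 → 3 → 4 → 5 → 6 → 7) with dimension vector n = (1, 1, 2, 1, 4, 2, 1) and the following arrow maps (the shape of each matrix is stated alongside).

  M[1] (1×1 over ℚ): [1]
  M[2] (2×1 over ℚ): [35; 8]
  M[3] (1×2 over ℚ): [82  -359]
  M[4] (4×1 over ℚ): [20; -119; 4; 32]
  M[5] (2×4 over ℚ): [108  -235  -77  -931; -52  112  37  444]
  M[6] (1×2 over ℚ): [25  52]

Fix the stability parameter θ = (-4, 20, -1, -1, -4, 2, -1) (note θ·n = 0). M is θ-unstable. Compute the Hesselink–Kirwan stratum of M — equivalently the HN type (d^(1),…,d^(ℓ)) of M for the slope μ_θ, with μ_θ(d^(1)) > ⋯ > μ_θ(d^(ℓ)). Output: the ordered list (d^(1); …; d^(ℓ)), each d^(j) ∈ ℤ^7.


Via rank(M_{q-1}∘⋯∘M_p): M ≅ I[1,7], I[3,3], I[5,5]^2, I[5,6].
μ_θ-semistable layers: μ^(1)=5/2; μ^(2)=2; μ^(3)=-1; μ^(4)=-4

((0, 1, 1, 1, 1, 1, 1); (0, 0, 0, 0, 0, 1, 0); (0, 0, 1, 0, 0, 0, 0); (1, 0, 0, 0, 3, 0, 0))


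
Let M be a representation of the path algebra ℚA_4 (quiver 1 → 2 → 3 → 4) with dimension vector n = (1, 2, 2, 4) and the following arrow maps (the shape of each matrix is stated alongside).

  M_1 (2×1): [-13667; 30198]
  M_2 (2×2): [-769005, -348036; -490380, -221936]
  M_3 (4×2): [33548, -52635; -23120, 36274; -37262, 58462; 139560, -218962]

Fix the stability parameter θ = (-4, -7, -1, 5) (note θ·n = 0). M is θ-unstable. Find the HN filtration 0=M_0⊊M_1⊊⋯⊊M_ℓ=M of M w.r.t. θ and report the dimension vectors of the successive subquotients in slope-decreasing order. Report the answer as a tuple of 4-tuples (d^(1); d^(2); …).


Interval decomposition of M: I[1,4], I[2,2], I[3,4], I[4,4]^2.
HN type (ℓ=4): μ^(1)=5; μ^(2)=-1; μ^(3)=-11/2; μ^(4)=-7

((0, 0, 0, 4); (0, 0, 2, 0); (1, 1, 0, 0); (0, 1, 0, 0))


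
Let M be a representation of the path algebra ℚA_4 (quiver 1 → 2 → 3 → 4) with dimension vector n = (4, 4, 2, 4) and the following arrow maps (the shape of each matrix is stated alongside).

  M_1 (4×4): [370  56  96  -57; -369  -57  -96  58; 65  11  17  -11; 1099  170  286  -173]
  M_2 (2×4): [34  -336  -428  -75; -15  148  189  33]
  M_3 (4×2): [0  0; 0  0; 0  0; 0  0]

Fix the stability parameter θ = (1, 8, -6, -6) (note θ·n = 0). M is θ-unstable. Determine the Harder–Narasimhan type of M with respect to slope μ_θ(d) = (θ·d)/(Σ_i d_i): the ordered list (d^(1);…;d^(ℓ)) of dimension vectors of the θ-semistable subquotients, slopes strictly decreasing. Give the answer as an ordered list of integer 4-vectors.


Interval decomposition of M: I[1,2]^2, I[1,3]^2, I[4,4]^4.
HN type (ℓ=3): μ^(1)=8; μ^(2)=1; μ^(3)=-6

((0, 2, 0, 0); (4, 2, 2, 0); (0, 0, 0, 4))


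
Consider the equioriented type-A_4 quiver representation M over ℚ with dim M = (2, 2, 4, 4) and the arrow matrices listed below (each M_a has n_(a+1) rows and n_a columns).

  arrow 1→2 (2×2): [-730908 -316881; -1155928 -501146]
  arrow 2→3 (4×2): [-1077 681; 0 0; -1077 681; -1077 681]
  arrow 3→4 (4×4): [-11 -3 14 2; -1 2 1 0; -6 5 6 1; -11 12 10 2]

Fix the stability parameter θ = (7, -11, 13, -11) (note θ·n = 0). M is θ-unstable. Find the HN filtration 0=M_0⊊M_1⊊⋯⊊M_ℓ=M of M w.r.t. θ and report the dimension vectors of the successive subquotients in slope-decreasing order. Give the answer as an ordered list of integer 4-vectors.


Via rank(M_{q-1}∘⋯∘M_p): M ≅ I[1,1], I[1,4], I[2,2], I[3,4]^3.
μ_θ-semistable layers: μ^(1)=7; μ^(2)=1; μ^(3)=-2; μ^(4)=-11

((1, 0, 0, 0); (0, 0, 4, 4); (1, 1, 0, 0); (0, 1, 0, 0))


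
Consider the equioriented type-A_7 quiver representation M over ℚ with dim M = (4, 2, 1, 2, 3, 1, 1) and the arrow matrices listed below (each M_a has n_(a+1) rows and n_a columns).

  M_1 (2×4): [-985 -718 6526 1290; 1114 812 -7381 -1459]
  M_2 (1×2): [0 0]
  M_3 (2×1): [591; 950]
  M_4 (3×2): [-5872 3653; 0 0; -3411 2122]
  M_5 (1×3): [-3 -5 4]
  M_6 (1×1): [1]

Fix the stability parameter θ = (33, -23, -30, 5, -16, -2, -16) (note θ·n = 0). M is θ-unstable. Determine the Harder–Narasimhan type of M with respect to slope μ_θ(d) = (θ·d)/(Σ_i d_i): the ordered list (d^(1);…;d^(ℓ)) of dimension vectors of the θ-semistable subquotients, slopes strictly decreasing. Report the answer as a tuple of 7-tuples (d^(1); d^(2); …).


Barcode: M ≅ I[1,1]^2, I[1,2]^2, I[3,7], I[4,5], I[5,5]. HN layers by μ_θ (6 steps, strictly decreasing):
  μ^(1)=33; μ^(2)=5; μ^(3)=-11/2; μ^(4)=-29/4; μ^(5)=-16; μ^(6)=-30

((2, 0, 0, 0, 0, 0, 0); (2, 2, 0, 0, 0, 0, 0); (0, 0, 0, 1, 1, 0, 0); (0, 0, 0, 1, 1, 1, 1); (0, 0, 0, 0, 1, 0, 0); (0, 0, 1, 0, 0, 0, 0))


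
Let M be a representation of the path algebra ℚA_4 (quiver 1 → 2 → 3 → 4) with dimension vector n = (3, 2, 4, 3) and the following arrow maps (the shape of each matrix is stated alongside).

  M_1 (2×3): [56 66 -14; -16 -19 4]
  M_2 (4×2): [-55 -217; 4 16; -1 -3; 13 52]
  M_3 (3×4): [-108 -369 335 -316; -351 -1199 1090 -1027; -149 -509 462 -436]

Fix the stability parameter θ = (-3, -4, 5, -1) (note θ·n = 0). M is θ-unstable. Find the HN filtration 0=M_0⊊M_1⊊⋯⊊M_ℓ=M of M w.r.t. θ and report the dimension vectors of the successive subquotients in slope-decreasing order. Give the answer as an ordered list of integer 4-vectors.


Barcode: M ≅ I[1,1], I[1,4]^2, I[3,3], I[3,4]. HN layers by μ_θ (4 steps, strictly decreasing):
  μ^(1)=5; μ^(2)=2; μ^(3)=-3; μ^(4)=-7/2

((0, 0, 1, 0); (0, 0, 3, 3); (1, 0, 0, 0); (2, 2, 0, 0))


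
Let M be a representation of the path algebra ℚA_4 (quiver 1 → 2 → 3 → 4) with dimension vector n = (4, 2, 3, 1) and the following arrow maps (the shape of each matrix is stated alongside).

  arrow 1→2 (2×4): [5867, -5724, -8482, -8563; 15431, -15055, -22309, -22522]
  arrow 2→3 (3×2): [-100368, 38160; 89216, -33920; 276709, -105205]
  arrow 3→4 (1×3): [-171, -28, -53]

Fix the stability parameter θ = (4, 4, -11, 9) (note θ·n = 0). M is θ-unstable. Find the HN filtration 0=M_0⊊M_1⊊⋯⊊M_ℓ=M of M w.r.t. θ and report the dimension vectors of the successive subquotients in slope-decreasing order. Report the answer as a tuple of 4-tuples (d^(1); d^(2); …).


Interval decomposition of M: I[1,1]^2, I[1,2], I[1,4], I[3,3]^2.
HN type (ℓ=4): μ^(1)=9; μ^(2)=4; μ^(3)=-1; μ^(4)=-11

((0, 0, 0, 1); (3, 1, 0, 0); (1, 1, 1, 0); (0, 0, 2, 0))


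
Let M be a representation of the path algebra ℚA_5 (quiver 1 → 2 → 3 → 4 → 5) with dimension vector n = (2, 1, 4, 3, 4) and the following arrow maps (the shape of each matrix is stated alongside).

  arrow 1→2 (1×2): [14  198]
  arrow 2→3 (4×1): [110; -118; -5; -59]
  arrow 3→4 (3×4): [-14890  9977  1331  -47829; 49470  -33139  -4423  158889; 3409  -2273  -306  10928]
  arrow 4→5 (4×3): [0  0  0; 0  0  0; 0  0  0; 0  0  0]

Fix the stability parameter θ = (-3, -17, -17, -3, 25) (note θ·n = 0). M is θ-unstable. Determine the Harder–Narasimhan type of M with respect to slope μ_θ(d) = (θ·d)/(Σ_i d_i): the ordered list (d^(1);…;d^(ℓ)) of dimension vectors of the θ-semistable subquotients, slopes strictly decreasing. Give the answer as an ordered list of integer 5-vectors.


Barcode: M ≅ I[1,1], I[1,4], I[3,3], I[3,4]^2, I[5,5]^4. HN layers by μ_θ (4 steps, strictly decreasing):
  μ^(1)=25; μ^(2)=-3; μ^(3)=-37/3; μ^(4)=-17

((0, 0, 0, 0, 4); (1, 0, 0, 3, 0); (1, 1, 1, 0, 0); (0, 0, 3, 0, 0))


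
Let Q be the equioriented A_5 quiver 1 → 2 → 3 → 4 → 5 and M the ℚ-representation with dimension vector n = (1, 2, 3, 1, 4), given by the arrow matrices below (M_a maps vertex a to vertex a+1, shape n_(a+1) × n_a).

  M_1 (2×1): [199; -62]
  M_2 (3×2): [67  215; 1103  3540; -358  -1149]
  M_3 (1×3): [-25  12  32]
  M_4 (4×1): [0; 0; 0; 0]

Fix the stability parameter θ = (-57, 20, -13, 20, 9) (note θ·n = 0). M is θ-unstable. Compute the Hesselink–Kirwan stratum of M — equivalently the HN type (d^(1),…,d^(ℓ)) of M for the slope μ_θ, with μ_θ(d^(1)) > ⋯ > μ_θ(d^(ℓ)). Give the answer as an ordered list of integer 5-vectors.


Interval decomposition of M: I[1,4], I[2,3], I[3,3], I[5,5]^4.
HN type (ℓ=5): μ^(1)=20; μ^(2)=9; μ^(3)=7/2; μ^(4)=-13; μ^(5)=-57

((0, 0, 0, 1, 0); (0, 0, 0, 0, 4); (0, 2, 2, 0, 0); (0, 0, 1, 0, 0); (1, 0, 0, 0, 0))


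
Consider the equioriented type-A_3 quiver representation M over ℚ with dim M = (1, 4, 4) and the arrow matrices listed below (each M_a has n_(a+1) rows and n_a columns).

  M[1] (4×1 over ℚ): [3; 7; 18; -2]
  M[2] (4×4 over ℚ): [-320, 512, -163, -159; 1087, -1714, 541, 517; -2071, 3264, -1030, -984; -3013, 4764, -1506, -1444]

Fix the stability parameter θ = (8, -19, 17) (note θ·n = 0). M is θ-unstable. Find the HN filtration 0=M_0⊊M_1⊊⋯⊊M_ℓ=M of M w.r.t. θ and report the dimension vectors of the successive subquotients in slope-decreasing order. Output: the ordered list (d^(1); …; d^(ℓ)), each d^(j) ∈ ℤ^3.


Barcode: M ≅ I[1,3], I[2,2], I[2,3]^2, I[3,3]. HN layers by μ_θ (3 steps, strictly decreasing):
  μ^(1)=17; μ^(2)=-11/2; μ^(3)=-19

((0, 0, 4); (1, 1, 0); (0, 3, 0))


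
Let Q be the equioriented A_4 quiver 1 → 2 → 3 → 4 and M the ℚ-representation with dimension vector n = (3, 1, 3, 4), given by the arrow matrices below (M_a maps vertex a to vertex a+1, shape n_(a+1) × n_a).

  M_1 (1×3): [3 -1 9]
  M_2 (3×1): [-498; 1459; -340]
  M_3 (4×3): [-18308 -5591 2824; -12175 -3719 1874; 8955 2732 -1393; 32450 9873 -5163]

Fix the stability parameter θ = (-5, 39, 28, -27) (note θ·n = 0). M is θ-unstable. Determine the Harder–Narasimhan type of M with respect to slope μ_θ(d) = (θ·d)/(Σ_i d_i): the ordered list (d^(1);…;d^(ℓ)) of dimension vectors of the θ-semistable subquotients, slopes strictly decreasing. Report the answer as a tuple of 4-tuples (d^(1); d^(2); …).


Via rank(M_{q-1}∘⋯∘M_p): M ≅ I[1,1]^2, I[1,4], I[3,4]^2, I[4,4].
μ_θ-semistable layers: μ^(1)=40/3; μ^(2)=1/2; μ^(3)=-5; μ^(4)=-27

((0, 1, 1, 1); (0, 0, 2, 2); (3, 0, 0, 0); (0, 0, 0, 1))


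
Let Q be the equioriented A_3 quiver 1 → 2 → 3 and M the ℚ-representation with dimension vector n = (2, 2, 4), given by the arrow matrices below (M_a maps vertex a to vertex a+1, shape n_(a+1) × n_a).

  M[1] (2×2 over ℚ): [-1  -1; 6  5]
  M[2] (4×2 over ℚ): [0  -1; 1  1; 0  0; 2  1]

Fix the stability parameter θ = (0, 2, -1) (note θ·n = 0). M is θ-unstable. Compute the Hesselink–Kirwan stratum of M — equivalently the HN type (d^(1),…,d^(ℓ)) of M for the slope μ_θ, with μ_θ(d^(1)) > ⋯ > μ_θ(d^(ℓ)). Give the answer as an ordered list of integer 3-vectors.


Barcode: M ≅ I[1,3]^2, I[3,3]^2. HN layers by μ_θ (3 steps, strictly decreasing):
  μ^(1)=1/2; μ^(2)=0; μ^(3)=-1

((0, 2, 2); (2, 0, 0); (0, 0, 2))


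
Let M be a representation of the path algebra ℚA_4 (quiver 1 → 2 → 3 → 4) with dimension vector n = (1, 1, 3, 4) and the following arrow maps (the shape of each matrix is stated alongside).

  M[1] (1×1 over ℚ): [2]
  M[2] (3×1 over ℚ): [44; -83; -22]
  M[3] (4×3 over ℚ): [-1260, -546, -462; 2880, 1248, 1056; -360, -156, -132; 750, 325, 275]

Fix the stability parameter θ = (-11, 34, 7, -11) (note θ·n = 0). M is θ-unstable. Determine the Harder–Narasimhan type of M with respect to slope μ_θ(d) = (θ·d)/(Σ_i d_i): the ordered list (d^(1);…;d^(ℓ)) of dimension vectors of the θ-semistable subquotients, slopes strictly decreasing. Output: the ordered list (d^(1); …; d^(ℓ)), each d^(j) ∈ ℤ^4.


Interval decomposition of M: I[1,4], I[3,3]^2, I[4,4]^3.
HN type (ℓ=3): μ^(1)=10; μ^(2)=7; μ^(3)=-11

((0, 1, 1, 1); (0, 0, 2, 0); (1, 0, 0, 3))


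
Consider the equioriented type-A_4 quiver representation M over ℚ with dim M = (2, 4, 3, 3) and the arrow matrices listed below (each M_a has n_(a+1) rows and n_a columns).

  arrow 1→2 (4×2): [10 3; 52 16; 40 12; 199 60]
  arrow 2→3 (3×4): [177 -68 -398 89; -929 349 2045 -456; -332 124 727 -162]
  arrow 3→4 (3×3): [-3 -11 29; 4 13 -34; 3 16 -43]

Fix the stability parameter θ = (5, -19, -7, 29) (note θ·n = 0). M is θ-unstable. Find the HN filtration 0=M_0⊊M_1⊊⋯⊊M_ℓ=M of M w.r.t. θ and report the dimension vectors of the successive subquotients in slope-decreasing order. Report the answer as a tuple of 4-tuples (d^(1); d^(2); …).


Barcode: M ≅ I[1,4]^2, I[2,2], I[2,3], I[4,4]. HN layers by μ_θ (3 steps, strictly decreasing):
  μ^(1)=29; μ^(2)=-7; μ^(3)=-19

((0, 0, 0, 3); (2, 2, 3, 0); (0, 2, 0, 0))


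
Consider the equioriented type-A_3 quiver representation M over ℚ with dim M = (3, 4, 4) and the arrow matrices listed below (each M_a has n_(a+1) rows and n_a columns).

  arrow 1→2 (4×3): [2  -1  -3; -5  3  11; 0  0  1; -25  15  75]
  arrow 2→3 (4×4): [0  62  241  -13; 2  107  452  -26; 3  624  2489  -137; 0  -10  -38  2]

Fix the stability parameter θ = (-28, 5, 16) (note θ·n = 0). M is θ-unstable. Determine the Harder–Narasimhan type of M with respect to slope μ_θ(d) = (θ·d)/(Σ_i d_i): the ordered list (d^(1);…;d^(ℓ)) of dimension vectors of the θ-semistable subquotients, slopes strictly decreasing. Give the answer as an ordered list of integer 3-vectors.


Barcode: M ≅ I[1,3]^3, I[2,3]. HN layers by μ_θ (3 steps, strictly decreasing):
  μ^(1)=16; μ^(2)=5; μ^(3)=-28

((0, 0, 4); (0, 4, 0); (3, 0, 0))


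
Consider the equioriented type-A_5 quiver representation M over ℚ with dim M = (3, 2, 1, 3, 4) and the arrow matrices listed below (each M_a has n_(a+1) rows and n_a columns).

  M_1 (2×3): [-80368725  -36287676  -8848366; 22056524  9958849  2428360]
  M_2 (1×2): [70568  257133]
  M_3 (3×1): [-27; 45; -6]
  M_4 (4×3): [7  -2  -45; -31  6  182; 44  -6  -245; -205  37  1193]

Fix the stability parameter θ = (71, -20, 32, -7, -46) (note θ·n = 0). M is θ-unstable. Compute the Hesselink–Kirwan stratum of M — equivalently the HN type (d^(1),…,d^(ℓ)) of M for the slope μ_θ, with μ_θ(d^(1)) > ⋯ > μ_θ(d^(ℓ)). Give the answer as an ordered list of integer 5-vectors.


Barcode: M ≅ I[1,1], I[1,2], I[1,5], I[4,5]^2, I[5,5]. HN layers by μ_θ (5 steps, strictly decreasing):
  μ^(1)=71; μ^(2)=51/2; μ^(3)=6; μ^(4)=-53/2; μ^(5)=-46

((1, 0, 0, 0, 0); (1, 1, 0, 0, 0); (1, 1, 1, 1, 1); (0, 0, 0, 2, 2); (0, 0, 0, 0, 1))


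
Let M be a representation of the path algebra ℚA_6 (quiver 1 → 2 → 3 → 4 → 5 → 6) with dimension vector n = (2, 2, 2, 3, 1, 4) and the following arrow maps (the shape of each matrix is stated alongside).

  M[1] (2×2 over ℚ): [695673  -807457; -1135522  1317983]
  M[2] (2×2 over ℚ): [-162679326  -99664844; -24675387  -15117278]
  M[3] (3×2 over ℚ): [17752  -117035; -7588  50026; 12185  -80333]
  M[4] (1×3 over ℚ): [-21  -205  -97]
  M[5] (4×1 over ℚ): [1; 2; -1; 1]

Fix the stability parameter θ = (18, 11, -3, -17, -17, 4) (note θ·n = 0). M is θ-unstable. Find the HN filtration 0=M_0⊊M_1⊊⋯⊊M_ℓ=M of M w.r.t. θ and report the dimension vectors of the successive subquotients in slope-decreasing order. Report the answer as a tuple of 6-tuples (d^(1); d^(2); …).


Via rank(M_{q-1}∘⋯∘M_p): M ≅ I[1,2], I[1,4], I[3,6], I[4,4], I[6,6]^3.
μ_θ-semistable layers: μ^(1)=29/2; μ^(2)=4; μ^(3)=9/4; μ^(4)=-37/3; μ^(5)=-17

((1, 1, 0, 0, 0, 0); (0, 0, 0, 0, 0, 4); (1, 1, 1, 1, 0, 0); (0, 0, 1, 1, 1, 0); (0, 0, 0, 1, 0, 0))


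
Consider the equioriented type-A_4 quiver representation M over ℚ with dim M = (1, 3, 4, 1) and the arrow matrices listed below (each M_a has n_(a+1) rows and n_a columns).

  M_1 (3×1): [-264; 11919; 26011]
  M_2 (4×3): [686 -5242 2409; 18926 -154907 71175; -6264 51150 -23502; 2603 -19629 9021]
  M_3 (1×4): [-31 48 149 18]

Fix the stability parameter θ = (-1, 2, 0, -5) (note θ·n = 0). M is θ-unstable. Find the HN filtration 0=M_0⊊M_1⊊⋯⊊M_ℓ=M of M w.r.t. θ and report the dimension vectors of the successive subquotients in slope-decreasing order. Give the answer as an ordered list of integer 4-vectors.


Interval decomposition of M: I[1,4], I[2,3]^2, I[3,3].
HN type (ℓ=3): μ^(1)=1; μ^(2)=0; μ^(3)=-1

((0, 2, 2, 0); (0, 0, 1, 0); (1, 1, 1, 1))


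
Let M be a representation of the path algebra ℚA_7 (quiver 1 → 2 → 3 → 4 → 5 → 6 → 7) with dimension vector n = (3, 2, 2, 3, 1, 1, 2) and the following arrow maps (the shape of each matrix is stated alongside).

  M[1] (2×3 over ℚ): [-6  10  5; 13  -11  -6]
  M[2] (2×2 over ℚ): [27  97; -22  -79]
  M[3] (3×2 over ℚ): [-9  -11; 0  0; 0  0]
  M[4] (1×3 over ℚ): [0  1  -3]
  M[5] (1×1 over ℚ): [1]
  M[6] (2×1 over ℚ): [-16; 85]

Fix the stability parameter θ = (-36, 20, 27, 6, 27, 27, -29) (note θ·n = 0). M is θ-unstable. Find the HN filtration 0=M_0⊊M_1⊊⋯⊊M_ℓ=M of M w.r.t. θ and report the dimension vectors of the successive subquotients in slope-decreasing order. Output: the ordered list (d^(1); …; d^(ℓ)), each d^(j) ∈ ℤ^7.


Interval decomposition of M: I[1,1], I[1,3], I[1,4], I[4,4], I[4,7], I[7,7].
HN type (ℓ=7): μ^(1)=27; μ^(2)=20; μ^(3)=53/3; μ^(4)=25/3; μ^(5)=6; μ^(6)=-29; μ^(7)=-36

((0, 0, 1, 0, 0, 0, 0); (0, 1, 0, 0, 0, 0, 0); (0, 1, 1, 1, 0, 0, 0); (0, 0, 0, 0, 1, 1, 1); (0, 0, 0, 2, 0, 0, 0); (0, 0, 0, 0, 0, 0, 1); (3, 0, 0, 0, 0, 0, 0))


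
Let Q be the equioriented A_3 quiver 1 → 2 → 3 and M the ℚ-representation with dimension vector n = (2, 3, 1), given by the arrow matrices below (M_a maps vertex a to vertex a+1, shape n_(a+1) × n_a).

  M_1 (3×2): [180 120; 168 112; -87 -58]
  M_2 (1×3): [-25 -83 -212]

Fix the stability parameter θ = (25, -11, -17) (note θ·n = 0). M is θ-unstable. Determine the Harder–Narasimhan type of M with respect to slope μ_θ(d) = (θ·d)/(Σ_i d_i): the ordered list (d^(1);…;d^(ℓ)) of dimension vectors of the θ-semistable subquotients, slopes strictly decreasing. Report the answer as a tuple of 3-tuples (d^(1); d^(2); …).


Interval decomposition of M: I[1,1], I[1,2], I[2,2], I[2,3].
HN type (ℓ=4): μ^(1)=25; μ^(2)=7; μ^(3)=-11; μ^(4)=-14

((1, 0, 0); (1, 1, 0); (0, 1, 0); (0, 1, 1))


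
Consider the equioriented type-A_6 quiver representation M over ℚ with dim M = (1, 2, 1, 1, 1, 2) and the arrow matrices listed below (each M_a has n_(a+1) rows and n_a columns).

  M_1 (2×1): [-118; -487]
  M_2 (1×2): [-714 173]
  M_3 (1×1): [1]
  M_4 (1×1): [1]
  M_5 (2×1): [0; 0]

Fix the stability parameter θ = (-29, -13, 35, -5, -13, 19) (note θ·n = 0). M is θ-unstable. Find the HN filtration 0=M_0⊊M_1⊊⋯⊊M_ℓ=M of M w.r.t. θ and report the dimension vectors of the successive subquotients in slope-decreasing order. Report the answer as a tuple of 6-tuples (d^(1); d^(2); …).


Barcode: M ≅ I[1,5], I[2,2], I[6,6]^2. HN layers by μ_θ (4 steps, strictly decreasing):
  μ^(1)=19; μ^(2)=17/3; μ^(3)=-13; μ^(4)=-29

((0, 0, 0, 0, 0, 2); (0, 0, 1, 1, 1, 0); (0, 2, 0, 0, 0, 0); (1, 0, 0, 0, 0, 0))


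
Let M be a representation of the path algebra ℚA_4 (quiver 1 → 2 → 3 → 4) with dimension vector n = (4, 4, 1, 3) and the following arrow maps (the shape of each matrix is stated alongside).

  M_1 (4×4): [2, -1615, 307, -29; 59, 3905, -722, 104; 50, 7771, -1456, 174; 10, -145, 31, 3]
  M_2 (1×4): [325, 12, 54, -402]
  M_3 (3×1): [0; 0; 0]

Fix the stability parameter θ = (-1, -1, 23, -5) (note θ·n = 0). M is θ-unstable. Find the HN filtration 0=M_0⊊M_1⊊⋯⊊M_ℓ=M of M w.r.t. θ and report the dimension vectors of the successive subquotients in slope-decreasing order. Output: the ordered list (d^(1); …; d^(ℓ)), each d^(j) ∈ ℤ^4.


Interval decomposition of M: I[1,1], I[1,2]^2, I[1,3], I[2,2], I[4,4]^3.
HN type (ℓ=3): μ^(1)=23; μ^(2)=-1; μ^(3)=-5

((0, 0, 1, 0); (4, 4, 0, 0); (0, 0, 0, 3))


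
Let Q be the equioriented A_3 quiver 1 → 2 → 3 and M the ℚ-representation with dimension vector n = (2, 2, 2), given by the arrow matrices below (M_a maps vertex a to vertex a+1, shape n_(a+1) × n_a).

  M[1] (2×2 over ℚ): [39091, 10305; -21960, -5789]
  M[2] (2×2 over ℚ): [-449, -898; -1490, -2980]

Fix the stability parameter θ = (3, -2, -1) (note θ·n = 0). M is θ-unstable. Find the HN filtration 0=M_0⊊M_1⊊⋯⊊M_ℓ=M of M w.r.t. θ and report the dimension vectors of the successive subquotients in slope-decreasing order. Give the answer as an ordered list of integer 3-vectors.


Interval decomposition of M: I[1,2], I[1,3], I[3,3].
HN type (ℓ=3): μ^(1)=1/2; μ^(2)=0; μ^(3)=-1

((1, 1, 0); (1, 1, 1); (0, 0, 1))


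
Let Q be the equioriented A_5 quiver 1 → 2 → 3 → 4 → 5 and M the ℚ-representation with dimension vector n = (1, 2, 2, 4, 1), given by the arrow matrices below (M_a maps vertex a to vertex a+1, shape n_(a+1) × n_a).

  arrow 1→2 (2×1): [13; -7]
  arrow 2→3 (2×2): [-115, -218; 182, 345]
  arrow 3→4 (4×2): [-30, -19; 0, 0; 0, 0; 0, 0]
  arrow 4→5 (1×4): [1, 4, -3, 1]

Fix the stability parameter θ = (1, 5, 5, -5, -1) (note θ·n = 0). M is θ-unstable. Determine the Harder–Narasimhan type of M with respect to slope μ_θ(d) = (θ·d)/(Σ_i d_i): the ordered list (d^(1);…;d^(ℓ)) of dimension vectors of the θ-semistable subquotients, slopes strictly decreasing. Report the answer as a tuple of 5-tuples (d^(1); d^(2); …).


Interval decomposition of M: I[1,5], I[2,3], I[4,4]^3.
HN type (ℓ=3): μ^(1)=5; μ^(2)=1; μ^(3)=-5

((0, 1, 1, 0, 0); (1, 1, 1, 1, 1); (0, 0, 0, 3, 0))


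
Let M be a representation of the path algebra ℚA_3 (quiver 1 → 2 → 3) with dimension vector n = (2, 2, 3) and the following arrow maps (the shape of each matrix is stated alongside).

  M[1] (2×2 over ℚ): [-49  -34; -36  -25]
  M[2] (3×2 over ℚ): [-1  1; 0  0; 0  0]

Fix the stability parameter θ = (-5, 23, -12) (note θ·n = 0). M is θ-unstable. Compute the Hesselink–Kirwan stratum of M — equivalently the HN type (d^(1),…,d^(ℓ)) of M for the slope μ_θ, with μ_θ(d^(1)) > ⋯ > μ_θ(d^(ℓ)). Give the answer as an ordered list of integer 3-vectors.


Via rank(M_{q-1}∘⋯∘M_p): M ≅ I[1,2], I[1,3], I[3,3]^2.
μ_θ-semistable layers: μ^(1)=23; μ^(2)=11/2; μ^(3)=-5; μ^(4)=-12

((0, 1, 0); (0, 1, 1); (2, 0, 0); (0, 0, 2))


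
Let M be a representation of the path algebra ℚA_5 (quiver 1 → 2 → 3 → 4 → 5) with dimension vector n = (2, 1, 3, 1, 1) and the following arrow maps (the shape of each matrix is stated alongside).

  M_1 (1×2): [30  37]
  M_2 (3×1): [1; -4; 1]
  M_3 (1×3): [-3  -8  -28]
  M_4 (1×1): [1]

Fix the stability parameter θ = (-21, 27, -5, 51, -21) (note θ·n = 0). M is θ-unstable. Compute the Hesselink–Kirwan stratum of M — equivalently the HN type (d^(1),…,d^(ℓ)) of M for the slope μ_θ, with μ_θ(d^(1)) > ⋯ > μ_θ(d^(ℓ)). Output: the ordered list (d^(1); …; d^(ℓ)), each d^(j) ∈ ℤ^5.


Interval decomposition of M: I[1,1], I[1,5], I[3,3]^2.
HN type (ℓ=4): μ^(1)=15; μ^(2)=11; μ^(3)=-5; μ^(4)=-21

((0, 0, 0, 1, 1); (0, 1, 1, 0, 0); (0, 0, 2, 0, 0); (2, 0, 0, 0, 0))


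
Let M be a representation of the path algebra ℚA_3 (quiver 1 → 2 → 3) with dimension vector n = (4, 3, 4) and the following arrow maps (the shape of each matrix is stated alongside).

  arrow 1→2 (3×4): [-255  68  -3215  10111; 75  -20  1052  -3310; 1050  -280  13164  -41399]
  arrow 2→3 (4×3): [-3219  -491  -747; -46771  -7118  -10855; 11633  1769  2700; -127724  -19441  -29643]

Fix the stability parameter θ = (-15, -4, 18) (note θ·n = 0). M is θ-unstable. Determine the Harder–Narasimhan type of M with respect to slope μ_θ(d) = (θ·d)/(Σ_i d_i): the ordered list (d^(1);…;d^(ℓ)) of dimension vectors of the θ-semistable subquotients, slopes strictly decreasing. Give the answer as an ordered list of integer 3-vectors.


Barcode: M ≅ I[1,1], I[1,3]^3, I[3,3]. HN layers by μ_θ (3 steps, strictly decreasing):
  μ^(1)=18; μ^(2)=-4; μ^(3)=-15

((0, 0, 4); (0, 3, 0); (4, 0, 0))


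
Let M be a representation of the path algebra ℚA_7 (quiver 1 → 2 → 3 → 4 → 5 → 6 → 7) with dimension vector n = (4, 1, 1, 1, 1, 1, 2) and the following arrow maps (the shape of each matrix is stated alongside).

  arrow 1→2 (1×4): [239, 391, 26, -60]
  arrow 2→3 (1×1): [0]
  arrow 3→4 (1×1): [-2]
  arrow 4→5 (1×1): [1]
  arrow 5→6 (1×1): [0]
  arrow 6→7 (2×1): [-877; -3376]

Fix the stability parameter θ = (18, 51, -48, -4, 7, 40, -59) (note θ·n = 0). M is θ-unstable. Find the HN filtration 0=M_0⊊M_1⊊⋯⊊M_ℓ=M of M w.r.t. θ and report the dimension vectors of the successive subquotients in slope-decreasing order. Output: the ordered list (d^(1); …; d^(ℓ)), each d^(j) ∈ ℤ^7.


Interval decomposition of M: I[1,1]^3, I[1,2], I[3,5], I[6,7], I[7,7].
HN type (ℓ=7): μ^(1)=51; μ^(2)=18; μ^(3)=7; μ^(4)=-4; μ^(5)=-19/2; μ^(6)=-48; μ^(7)=-59

((0, 1, 0, 0, 0, 0, 0); (4, 0, 0, 0, 0, 0, 0); (0, 0, 0, 0, 1, 0, 0); (0, 0, 0, 1, 0, 0, 0); (0, 0, 0, 0, 0, 1, 1); (0, 0, 1, 0, 0, 0, 0); (0, 0, 0, 0, 0, 0, 1))
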